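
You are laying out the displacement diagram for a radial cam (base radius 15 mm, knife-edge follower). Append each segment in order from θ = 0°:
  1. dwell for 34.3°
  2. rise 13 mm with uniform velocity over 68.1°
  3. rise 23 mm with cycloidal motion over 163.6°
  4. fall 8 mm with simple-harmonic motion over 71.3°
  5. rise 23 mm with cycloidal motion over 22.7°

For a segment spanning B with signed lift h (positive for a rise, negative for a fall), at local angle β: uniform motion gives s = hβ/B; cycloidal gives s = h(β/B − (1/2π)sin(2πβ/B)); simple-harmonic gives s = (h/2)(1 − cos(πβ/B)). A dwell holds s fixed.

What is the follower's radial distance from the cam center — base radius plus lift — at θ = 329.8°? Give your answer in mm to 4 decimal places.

seg 1 [0°–34.3°] dwell: s stays 0.0000
seg 2 [34.3°–102.4°] uniform, h=13: full span → s += 13 → s = 13.0000
seg 3 [102.4°–266°] cycloidal, h=23: full span → s += 23 → s = 36.0000
seg 4 [266°–337.3°] simple-harmonic, h=-8: θ=329.8° here. β=63.8, B=71.3. -8/2·(1 − cos(π·0.8948)) = -7.7836 → s = 28.2164
radial distance = base radius + s = 15 + 28.2164 = 43.2164

43.2164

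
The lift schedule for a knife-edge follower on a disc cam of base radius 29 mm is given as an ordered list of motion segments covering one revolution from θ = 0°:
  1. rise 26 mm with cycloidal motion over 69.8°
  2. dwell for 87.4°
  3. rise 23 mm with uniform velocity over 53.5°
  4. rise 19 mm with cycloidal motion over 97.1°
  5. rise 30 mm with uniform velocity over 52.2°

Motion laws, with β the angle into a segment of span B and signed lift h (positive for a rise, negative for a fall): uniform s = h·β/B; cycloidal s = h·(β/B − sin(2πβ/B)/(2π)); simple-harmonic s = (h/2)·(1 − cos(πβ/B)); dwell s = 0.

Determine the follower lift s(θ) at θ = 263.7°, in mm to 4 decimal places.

seg 1 [0°–69.8°] cycloidal, h=26: full span → s += 26 → s = 26.0000
seg 2 [69.8°–157.2°] dwell: s stays 26.0000
seg 3 [157.2°–210.7°] uniform, h=23: full span → s += 23 → s = 49.0000
seg 4 [210.7°–307.8°] cycloidal, h=19: θ=263.7° here. β=53, B=97.1. 19·(0.5458 − sin(2π·0.5458)/(2π)) = 11.2295 → s = 60.2295

60.2295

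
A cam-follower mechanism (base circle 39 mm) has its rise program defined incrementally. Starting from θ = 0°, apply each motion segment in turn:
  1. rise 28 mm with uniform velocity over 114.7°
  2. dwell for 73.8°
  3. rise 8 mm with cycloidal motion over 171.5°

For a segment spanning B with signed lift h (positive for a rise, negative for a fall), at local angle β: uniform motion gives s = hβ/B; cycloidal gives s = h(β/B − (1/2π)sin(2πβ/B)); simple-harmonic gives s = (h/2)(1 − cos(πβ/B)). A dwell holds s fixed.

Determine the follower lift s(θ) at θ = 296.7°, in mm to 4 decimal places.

seg 1 [0°–114.7°] uniform, h=28: full span → s += 28 → s = 28.0000
seg 2 [114.7°–188.5°] dwell: s stays 28.0000
seg 3 [188.5°–360°] cycloidal, h=8: θ=296.7° here. β=108.2, B=171.5. 8·(0.6309 − sin(2π·0.6309)/(2π)) = 5.9803 → s = 33.9803

33.9803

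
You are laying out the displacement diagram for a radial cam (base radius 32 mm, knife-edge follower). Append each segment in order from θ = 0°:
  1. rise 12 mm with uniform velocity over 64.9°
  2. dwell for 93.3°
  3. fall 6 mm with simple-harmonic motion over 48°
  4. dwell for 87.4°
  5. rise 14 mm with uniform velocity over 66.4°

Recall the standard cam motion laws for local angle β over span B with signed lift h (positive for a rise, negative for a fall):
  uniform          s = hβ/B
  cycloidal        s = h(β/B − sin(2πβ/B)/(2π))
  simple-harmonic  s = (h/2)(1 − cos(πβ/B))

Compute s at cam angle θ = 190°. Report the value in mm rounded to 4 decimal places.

seg 1 [0°–64.9°] uniform, h=12: full span → s += 12 → s = 12.0000
seg 2 [64.9°–158.2°] dwell: s stays 12.0000
seg 3 [158.2°–206.2°] simple-harmonic, h=-6: θ=190° here. β=31.8, B=48. -6/2·(1 − cos(π·0.6625)) = -4.4659 → s = 7.5341

7.5341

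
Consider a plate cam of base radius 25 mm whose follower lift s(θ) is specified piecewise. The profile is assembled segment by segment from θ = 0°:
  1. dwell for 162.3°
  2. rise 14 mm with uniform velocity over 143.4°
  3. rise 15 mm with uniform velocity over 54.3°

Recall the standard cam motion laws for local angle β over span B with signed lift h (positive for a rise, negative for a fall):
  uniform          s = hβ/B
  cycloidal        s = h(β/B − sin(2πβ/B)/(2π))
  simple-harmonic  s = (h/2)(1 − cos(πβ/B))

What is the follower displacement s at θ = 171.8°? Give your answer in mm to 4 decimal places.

seg 1 [0°–162.3°] dwell: s stays 0.0000
seg 2 [162.3°–305.7°] uniform, h=14: θ=171.8° here. β=9.5, B=143.4. 14·9.5/143.4 = 0.9275 → s = 0.9275

0.9275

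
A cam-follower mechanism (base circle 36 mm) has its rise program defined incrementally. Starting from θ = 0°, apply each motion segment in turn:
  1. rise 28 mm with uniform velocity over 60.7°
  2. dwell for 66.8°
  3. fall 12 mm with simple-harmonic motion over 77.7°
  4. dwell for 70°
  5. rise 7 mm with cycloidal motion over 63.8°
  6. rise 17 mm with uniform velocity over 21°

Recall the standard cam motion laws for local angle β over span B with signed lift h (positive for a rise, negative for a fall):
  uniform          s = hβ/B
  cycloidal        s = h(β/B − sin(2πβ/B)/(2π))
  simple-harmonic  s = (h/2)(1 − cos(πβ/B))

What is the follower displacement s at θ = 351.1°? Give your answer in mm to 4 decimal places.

seg 1 [0°–60.7°] uniform, h=28: full span → s += 28 → s = 28.0000
seg 2 [60.7°–127.5°] dwell: s stays 28.0000
seg 3 [127.5°–205.2°] simple-harmonic, h=-12: full span → s += -12 → s = 16.0000
seg 4 [205.2°–275.2°] dwell: s stays 16.0000
seg 5 [275.2°–339°] cycloidal, h=7: full span → s += 7 → s = 23.0000
seg 6 [339°–360°] uniform, h=17: θ=351.1° here. β=12.1, B=21. 17·12.1/21 = 9.7952 → s = 32.7952

32.7952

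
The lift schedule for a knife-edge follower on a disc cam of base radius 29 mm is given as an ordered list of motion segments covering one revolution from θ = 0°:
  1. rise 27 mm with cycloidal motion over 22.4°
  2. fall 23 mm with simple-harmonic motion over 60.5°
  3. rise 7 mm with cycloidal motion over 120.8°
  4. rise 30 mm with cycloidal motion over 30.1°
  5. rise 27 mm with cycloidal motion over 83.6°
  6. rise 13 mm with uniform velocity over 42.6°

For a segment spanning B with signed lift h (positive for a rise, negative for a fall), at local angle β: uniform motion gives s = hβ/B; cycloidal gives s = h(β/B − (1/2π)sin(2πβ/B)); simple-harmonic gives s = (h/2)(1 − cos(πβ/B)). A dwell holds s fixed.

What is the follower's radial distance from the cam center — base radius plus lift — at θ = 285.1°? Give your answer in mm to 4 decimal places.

seg 1 [0°–22.4°] cycloidal, h=27: full span → s += 27 → s = 27.0000
seg 2 [22.4°–82.9°] simple-harmonic, h=-23: full span → s += -23 → s = 4.0000
seg 3 [82.9°–203.7°] cycloidal, h=7: full span → s += 7 → s = 11.0000
seg 4 [203.7°–233.8°] cycloidal, h=30: full span → s += 30 → s = 41.0000
seg 5 [233.8°–317.4°] cycloidal, h=27: θ=285.1° here. β=51.3, B=83.6. 27·(0.6136 − sin(2π·0.6136)/(2π)) = 19.3822 → s = 60.3822
radial distance = base radius + s = 29 + 60.3822 = 89.3822

89.3822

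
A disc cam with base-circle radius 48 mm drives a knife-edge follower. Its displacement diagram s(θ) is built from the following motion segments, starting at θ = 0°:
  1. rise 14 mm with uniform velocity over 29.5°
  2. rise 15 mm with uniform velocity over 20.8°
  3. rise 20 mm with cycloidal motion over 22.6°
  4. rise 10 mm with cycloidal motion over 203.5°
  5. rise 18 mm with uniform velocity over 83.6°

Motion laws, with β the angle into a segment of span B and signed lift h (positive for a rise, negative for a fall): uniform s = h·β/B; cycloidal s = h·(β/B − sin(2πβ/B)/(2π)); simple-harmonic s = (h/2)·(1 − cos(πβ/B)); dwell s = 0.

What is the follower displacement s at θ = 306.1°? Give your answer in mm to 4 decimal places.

seg 1 [0°–29.5°] uniform, h=14: full span → s += 14 → s = 14.0000
seg 2 [29.5°–50.3°] uniform, h=15: full span → s += 15 → s = 29.0000
seg 3 [50.3°–72.9°] cycloidal, h=20: full span → s += 20 → s = 49.0000
seg 4 [72.9°–276.4°] cycloidal, h=10: full span → s += 10 → s = 59.0000
seg 5 [276.4°–360°] uniform, h=18: θ=306.1° here. β=29.7, B=83.6. 18·29.7/83.6 = 6.3947 → s = 65.3947

65.3947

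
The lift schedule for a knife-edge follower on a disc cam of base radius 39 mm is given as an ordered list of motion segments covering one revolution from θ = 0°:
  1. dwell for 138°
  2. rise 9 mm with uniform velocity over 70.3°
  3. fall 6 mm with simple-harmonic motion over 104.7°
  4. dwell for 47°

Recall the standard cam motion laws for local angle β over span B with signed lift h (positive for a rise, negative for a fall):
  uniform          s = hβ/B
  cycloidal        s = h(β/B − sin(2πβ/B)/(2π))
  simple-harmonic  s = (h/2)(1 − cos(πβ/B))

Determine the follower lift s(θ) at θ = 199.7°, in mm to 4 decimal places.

seg 1 [0°–138°] dwell: s stays 0.0000
seg 2 [138°–208.3°] uniform, h=9: θ=199.7° here. β=61.7, B=70.3. 9·61.7/70.3 = 7.8990 → s = 7.8990

7.8990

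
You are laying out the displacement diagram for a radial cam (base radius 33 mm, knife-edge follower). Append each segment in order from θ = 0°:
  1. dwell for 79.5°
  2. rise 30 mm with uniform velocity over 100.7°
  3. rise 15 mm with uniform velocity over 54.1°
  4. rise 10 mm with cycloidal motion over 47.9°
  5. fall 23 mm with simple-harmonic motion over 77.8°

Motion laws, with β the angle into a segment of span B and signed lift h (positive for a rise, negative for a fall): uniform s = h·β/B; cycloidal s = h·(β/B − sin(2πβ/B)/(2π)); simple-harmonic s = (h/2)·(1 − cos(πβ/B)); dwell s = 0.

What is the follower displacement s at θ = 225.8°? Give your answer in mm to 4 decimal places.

seg 1 [0°–79.5°] dwell: s stays 0.0000
seg 2 [79.5°–180.2°] uniform, h=30: full span → s += 30 → s = 30.0000
seg 3 [180.2°–234.3°] uniform, h=15: θ=225.8° here. β=45.6, B=54.1. 15·45.6/54.1 = 12.6433 → s = 42.6433

42.6433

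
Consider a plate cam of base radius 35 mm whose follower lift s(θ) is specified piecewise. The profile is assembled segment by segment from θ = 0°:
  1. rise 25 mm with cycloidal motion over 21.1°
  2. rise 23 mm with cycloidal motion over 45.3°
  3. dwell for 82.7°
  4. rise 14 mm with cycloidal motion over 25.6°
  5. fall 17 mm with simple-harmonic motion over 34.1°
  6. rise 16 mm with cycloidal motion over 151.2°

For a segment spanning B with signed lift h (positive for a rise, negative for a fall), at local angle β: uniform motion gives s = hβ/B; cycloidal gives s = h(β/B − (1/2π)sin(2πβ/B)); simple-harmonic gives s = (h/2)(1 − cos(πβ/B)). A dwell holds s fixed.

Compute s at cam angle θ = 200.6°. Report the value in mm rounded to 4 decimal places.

seg 1 [0°–21.1°] cycloidal, h=25: full span → s += 25 → s = 25.0000
seg 2 [21.1°–66.4°] cycloidal, h=23: full span → s += 23 → s = 48.0000
seg 3 [66.4°–149.1°] dwell: s stays 48.0000
seg 4 [149.1°–174.7°] cycloidal, h=14: full span → s += 14 → s = 62.0000
seg 5 [174.7°–208.8°] simple-harmonic, h=-17: θ=200.6° here. β=25.9, B=34.1. -17/2·(1 − cos(π·0.7595)) = -14.6876 → s = 47.3124

47.3124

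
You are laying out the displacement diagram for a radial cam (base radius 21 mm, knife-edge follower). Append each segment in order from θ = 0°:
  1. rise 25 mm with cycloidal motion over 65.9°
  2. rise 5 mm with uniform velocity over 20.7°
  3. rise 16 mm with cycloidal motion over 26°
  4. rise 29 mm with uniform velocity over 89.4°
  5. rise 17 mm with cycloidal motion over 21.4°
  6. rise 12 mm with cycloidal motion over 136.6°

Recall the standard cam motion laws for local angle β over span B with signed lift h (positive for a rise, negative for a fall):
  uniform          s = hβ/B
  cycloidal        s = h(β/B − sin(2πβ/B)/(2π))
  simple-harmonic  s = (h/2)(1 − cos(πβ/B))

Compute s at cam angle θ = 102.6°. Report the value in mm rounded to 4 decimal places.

seg 1 [0°–65.9°] cycloidal, h=25: full span → s += 25 → s = 25.0000
seg 2 [65.9°–86.6°] uniform, h=5: full span → s += 5 → s = 30.0000
seg 3 [86.6°–112.6°] cycloidal, h=16: θ=102.6° here. β=16, B=26. 16·(0.6154 − sin(2π·0.6154)/(2π)) = 11.5348 → s = 41.5348

41.5348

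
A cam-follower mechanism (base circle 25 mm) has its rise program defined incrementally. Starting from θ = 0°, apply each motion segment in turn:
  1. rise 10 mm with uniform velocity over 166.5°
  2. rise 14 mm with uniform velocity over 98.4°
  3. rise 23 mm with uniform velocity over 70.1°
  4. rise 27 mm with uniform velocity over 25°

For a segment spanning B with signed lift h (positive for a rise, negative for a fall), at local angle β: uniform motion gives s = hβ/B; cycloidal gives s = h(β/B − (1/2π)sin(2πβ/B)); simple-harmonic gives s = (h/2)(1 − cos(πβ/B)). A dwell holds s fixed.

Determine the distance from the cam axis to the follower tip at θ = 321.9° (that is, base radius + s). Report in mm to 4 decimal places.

seg 1 [0°–166.5°] uniform, h=10: full span → s += 10 → s = 10.0000
seg 2 [166.5°–264.9°] uniform, h=14: full span → s += 14 → s = 24.0000
seg 3 [264.9°–335°] uniform, h=23: θ=321.9° here. β=57, B=70.1. 23·57/70.1 = 18.7019 → s = 42.7019
radial distance = base radius + s = 25 + 42.7019 = 67.7019

67.7019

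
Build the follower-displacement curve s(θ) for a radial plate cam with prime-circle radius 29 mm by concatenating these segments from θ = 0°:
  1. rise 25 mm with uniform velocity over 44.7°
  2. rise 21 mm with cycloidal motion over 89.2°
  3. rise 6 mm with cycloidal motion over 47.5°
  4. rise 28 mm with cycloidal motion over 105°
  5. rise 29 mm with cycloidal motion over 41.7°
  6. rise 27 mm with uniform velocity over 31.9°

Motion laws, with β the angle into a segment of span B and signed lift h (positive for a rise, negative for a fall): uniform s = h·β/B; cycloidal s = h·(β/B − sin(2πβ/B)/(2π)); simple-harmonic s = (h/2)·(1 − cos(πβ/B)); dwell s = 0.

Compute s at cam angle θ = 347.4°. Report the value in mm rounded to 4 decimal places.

seg 1 [0°–44.7°] uniform, h=25: full span → s += 25 → s = 25.0000
seg 2 [44.7°–133.9°] cycloidal, h=21: full span → s += 21 → s = 46.0000
seg 3 [133.9°–181.4°] cycloidal, h=6: full span → s += 6 → s = 52.0000
seg 4 [181.4°–286.4°] cycloidal, h=28: full span → s += 28 → s = 80.0000
seg 5 [286.4°–328.1°] cycloidal, h=29: full span → s += 29 → s = 109.0000
seg 6 [328.1°–360°] uniform, h=27: θ=347.4° here. β=19.3, B=31.9. 27·19.3/31.9 = 16.3354 → s = 125.3354

125.3354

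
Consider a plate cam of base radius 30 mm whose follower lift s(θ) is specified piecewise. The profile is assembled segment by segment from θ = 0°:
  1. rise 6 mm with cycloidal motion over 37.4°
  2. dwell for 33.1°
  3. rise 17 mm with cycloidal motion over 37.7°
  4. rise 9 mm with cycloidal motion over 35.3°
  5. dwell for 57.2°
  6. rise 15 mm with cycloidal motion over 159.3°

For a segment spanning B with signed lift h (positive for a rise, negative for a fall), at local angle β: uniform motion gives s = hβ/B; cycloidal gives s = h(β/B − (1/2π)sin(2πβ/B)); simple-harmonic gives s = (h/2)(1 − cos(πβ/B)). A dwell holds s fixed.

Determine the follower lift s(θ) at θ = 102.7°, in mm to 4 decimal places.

seg 1 [0°–37.4°] cycloidal, h=6: full span → s += 6 → s = 6.0000
seg 2 [37.4°–70.5°] dwell: s stays 6.0000
seg 3 [70.5°–108.2°] cycloidal, h=17: θ=102.7° here. β=32.2, B=37.7. 17·(0.8541 − sin(2π·0.8541)/(2π)) = 16.6670 → s = 22.6670

22.6670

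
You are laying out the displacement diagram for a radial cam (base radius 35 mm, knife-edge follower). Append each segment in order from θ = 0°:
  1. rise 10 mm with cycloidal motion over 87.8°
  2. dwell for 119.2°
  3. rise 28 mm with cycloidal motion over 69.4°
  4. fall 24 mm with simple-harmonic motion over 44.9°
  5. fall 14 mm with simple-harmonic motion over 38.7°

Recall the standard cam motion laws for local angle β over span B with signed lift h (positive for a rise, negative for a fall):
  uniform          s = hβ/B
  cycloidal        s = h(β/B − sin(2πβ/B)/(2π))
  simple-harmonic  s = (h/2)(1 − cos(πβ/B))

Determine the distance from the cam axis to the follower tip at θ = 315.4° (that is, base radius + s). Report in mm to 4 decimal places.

seg 1 [0°–87.8°] cycloidal, h=10: full span → s += 10 → s = 10.0000
seg 2 [87.8°–207°] dwell: s stays 10.0000
seg 3 [207°–276.4°] cycloidal, h=28: full span → s += 28 → s = 38.0000
seg 4 [276.4°–321.3°] simple-harmonic, h=-24: θ=315.4° here. β=39, B=44.9. -24/2·(1 − cos(π·0.8686)) = -22.9919 → s = 15.0081
radial distance = base radius + s = 35 + 15.0081 = 50.0081

50.0081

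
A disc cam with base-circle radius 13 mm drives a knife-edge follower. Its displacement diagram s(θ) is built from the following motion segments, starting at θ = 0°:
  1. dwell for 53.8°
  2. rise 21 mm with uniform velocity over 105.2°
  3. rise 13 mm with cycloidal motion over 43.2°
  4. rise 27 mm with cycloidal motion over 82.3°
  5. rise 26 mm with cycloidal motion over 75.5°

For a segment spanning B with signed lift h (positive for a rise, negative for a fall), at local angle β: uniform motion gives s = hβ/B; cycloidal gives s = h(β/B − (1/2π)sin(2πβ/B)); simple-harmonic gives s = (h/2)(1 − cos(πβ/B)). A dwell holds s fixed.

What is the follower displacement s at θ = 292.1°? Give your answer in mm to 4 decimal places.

seg 1 [0°–53.8°] dwell: s stays 0.0000
seg 2 [53.8°–159°] uniform, h=21: full span → s += 21 → s = 21.0000
seg 3 [159°–202.2°] cycloidal, h=13: full span → s += 13 → s = 34.0000
seg 4 [202.2°–284.5°] cycloidal, h=27: full span → s += 27 → s = 61.0000
seg 5 [284.5°–360°] cycloidal, h=26: θ=292.1° here. β=7.6, B=75.5. 26·(0.1007 − sin(2π·0.1007)/(2π)) = 0.1710 → s = 61.1710

61.1710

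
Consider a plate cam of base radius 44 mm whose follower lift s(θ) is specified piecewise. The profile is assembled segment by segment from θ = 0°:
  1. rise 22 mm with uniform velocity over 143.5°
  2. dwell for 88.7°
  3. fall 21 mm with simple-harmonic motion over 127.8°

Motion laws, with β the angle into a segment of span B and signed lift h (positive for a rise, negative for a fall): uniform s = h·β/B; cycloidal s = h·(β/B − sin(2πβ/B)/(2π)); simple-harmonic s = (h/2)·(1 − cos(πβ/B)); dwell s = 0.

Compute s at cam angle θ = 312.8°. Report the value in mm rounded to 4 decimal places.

seg 1 [0°–143.5°] uniform, h=22: full span → s += 22 → s = 22.0000
seg 2 [143.5°–232.2°] dwell: s stays 22.0000
seg 3 [232.2°–360°] simple-harmonic, h=-21: θ=312.8° here. β=80.6, B=127.8. -21/2·(1 − cos(π·0.6307)) = -14.6904 → s = 7.3096

7.3096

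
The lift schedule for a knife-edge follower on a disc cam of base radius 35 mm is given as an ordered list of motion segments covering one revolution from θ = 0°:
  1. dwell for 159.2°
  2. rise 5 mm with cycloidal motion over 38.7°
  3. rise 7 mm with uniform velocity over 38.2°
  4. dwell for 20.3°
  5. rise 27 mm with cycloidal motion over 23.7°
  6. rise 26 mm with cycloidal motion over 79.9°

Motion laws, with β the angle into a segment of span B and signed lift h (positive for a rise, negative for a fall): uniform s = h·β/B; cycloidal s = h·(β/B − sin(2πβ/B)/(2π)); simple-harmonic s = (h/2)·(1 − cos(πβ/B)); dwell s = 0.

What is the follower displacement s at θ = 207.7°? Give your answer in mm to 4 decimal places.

seg 1 [0°–159.2°] dwell: s stays 0.0000
seg 2 [159.2°–197.9°] cycloidal, h=5: full span → s += 5 → s = 5.0000
seg 3 [197.9°–236.1°] uniform, h=7: θ=207.7° here. β=9.8, B=38.2. 7·9.8/38.2 = 1.7958 → s = 6.7958

6.7958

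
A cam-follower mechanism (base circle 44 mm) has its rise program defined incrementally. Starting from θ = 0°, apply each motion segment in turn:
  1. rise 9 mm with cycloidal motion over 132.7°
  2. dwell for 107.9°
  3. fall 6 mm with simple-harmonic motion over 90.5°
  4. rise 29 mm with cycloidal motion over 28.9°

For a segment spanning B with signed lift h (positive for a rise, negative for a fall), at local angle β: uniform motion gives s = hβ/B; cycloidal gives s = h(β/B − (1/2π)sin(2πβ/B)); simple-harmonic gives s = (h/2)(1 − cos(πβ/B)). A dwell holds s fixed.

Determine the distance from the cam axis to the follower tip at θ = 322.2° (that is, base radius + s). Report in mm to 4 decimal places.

seg 1 [0°–132.7°] cycloidal, h=9: full span → s += 9 → s = 9.0000
seg 2 [132.7°–240.6°] dwell: s stays 9.0000
seg 3 [240.6°–331.1°] simple-harmonic, h=-6: θ=322.2° here. β=81.6, B=90.5. -6/2·(1 − cos(π·0.9017)) = -5.8580 → s = 3.1420
radial distance = base radius + s = 44 + 3.1420 = 47.1420

47.1420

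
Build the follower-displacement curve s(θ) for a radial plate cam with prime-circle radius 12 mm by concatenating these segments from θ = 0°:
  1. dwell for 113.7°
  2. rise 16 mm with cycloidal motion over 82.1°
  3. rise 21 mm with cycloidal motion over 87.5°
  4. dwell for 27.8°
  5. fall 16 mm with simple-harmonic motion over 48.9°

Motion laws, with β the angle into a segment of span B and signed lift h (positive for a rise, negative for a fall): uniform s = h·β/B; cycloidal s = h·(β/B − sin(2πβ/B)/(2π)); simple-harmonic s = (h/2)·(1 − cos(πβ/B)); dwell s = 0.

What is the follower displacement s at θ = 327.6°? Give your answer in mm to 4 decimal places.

seg 1 [0°–113.7°] dwell: s stays 0.0000
seg 2 [113.7°–195.8°] cycloidal, h=16: full span → s += 16 → s = 16.0000
seg 3 [195.8°–283.3°] cycloidal, h=21: full span → s += 21 → s = 37.0000
seg 4 [283.3°–311.1°] dwell: s stays 37.0000
seg 5 [311.1°–360°] simple-harmonic, h=-16: θ=327.6° here. β=16.5, B=48.9. -16/2·(1 − cos(π·0.3374)) = -4.0893 → s = 32.9107

32.9107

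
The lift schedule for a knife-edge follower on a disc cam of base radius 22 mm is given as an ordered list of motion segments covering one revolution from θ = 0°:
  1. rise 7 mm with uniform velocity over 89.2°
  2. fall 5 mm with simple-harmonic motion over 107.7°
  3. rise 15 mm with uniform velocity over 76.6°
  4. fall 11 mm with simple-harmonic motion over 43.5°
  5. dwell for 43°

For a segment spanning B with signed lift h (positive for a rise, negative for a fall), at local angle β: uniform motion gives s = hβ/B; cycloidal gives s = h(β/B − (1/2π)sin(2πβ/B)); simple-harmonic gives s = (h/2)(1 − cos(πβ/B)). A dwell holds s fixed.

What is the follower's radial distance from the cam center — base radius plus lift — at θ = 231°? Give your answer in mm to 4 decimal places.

seg 1 [0°–89.2°] uniform, h=7: full span → s += 7 → s = 7.0000
seg 2 [89.2°–196.9°] simple-harmonic, h=-5: full span → s += -5 → s = 2.0000
seg 3 [196.9°–273.5°] uniform, h=15: θ=231° here. β=34.1, B=76.6. 15·34.1/76.6 = 6.6775 → s = 8.6775
radial distance = base radius + s = 22 + 8.6775 = 30.6775

30.6775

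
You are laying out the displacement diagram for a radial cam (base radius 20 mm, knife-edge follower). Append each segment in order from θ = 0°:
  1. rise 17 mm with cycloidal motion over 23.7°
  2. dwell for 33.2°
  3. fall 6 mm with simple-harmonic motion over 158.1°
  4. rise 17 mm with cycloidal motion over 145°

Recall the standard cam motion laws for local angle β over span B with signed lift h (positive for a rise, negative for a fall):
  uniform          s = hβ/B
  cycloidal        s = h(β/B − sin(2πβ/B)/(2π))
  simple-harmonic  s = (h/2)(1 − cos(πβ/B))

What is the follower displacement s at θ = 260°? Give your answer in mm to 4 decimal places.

seg 1 [0°–23.7°] cycloidal, h=17: full span → s += 17 → s = 17.0000
seg 2 [23.7°–56.9°] dwell: s stays 17.0000
seg 3 [56.9°–215°] simple-harmonic, h=-6: full span → s += -6 → s = 11.0000
seg 4 [215°–360°] cycloidal, h=17: θ=260° here. β=45, B=145. 17·(0.3103 − sin(2π·0.3103)/(2π)) = 2.7624 → s = 13.7624

13.7624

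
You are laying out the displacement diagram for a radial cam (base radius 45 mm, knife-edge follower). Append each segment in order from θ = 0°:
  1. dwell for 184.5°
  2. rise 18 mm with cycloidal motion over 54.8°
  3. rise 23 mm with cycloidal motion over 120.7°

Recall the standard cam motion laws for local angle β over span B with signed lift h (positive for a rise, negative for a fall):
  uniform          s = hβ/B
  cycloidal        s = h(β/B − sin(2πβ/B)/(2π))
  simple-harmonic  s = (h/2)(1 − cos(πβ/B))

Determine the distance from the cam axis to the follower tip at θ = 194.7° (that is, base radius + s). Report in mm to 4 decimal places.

seg 1 [0°–184.5°] dwell: s stays 0.0000
seg 2 [184.5°–239.3°] cycloidal, h=18: θ=194.7° here. β=10.2, B=54.8. 18·(0.1861 − sin(2π·0.1861)/(2π)) = 0.7132 → s = 0.7132
radial distance = base radius + s = 45 + 0.7132 = 45.7132

45.7132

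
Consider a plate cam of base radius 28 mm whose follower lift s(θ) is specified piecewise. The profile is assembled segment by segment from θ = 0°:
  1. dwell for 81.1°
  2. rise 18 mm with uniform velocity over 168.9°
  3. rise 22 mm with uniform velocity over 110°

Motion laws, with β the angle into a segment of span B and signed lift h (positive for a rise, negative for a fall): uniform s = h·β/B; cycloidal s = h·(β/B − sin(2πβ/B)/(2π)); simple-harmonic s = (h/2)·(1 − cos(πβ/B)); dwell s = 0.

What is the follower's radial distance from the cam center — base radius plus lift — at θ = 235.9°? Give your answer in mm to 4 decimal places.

seg 1 [0°–81.1°] dwell: s stays 0.0000
seg 2 [81.1°–250°] uniform, h=18: θ=235.9° here. β=154.8, B=168.9. 18·154.8/168.9 = 16.4973 → s = 16.4973
radial distance = base radius + s = 28 + 16.4973 = 44.4973

44.4973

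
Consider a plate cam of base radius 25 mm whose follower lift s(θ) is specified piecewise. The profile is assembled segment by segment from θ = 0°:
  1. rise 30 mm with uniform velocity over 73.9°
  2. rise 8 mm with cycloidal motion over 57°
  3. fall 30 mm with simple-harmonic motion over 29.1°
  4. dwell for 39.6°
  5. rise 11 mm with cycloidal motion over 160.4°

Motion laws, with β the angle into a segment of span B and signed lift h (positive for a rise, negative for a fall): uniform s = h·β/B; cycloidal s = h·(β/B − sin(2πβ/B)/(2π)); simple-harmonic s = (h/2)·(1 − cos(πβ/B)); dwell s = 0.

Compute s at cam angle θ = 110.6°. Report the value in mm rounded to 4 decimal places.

seg 1 [0°–73.9°] uniform, h=30: full span → s += 30 → s = 30.0000
seg 2 [73.9°–130.9°] cycloidal, h=8: θ=110.6° here. β=36.7, B=57. 8·(0.6439 − sin(2π·0.6439)/(2π)) = 6.1513 → s = 36.1513

36.1513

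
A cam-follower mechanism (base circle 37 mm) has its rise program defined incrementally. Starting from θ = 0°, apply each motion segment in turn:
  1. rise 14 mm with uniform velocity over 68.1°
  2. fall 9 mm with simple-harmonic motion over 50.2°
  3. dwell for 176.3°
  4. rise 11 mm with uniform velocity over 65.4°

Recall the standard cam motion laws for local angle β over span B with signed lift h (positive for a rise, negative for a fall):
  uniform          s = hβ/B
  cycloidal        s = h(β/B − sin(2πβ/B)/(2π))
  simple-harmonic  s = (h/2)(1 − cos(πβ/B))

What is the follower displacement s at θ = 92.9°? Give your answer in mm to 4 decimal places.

seg 1 [0°–68.1°] uniform, h=14: full span → s += 14 → s = 14.0000
seg 2 [68.1°–118.3°] simple-harmonic, h=-9: θ=92.9° here. β=24.8, B=50.2. -9/2·(1 − cos(π·0.4940)) = -4.4155 → s = 9.5845

9.5845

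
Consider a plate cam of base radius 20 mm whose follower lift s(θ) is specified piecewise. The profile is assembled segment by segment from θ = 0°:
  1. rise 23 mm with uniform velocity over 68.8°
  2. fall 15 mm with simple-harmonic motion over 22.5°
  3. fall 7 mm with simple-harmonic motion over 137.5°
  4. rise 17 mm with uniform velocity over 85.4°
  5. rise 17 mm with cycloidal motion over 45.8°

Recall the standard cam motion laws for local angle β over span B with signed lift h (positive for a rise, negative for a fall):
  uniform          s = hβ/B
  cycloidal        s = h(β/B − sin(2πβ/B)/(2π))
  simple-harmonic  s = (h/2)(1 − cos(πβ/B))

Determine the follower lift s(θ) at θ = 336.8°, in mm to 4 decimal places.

seg 1 [0°–68.8°] uniform, h=23: full span → s += 23 → s = 23.0000
seg 2 [68.8°–91.3°] simple-harmonic, h=-15: full span → s += -15 → s = 8.0000
seg 3 [91.3°–228.8°] simple-harmonic, h=-7: full span → s += -7 → s = 1.0000
seg 4 [228.8°–314.2°] uniform, h=17: full span → s += 17 → s = 18.0000
seg 5 [314.2°–360°] cycloidal, h=17: θ=336.8° here. β=22.6, B=45.8. 17·(0.4934 − sin(2π·0.4934)/(2π)) = 8.2773 → s = 26.2773

26.2773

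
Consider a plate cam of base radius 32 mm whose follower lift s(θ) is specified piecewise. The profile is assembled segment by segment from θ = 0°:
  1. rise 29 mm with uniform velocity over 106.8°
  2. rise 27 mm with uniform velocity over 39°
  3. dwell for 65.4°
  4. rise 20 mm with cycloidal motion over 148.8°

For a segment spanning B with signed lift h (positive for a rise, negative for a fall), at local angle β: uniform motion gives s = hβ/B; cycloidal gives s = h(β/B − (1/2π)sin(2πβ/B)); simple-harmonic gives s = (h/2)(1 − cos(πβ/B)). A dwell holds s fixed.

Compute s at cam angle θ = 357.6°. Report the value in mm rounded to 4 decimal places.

seg 1 [0°–106.8°] uniform, h=29: full span → s += 29 → s = 29.0000
seg 2 [106.8°–145.8°] uniform, h=27: full span → s += 27 → s = 56.0000
seg 3 [145.8°–211.2°] dwell: s stays 56.0000
seg 4 [211.2°–360°] cycloidal, h=20: θ=357.6° here. β=146.4, B=148.8. 20·(0.9839 − sin(2π·0.9839)/(2π)) = 19.9994 → s = 75.9994

75.9994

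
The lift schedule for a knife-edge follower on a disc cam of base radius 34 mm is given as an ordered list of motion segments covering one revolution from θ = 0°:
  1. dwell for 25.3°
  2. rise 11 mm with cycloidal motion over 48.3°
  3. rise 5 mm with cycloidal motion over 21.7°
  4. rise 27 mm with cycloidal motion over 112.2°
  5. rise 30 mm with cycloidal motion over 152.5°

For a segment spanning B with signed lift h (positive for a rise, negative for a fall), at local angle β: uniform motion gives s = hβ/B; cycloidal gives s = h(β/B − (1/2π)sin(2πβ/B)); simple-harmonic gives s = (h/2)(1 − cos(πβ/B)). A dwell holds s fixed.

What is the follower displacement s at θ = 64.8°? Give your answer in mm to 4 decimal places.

seg 1 [0°–25.3°] dwell: s stays 0.0000
seg 2 [25.3°–73.6°] cycloidal, h=11: θ=64.8° here. β=39.5, B=48.3. 11·(0.8178 − sin(2π·0.8178)/(2π)) = 10.5901 → s = 10.5901

10.5901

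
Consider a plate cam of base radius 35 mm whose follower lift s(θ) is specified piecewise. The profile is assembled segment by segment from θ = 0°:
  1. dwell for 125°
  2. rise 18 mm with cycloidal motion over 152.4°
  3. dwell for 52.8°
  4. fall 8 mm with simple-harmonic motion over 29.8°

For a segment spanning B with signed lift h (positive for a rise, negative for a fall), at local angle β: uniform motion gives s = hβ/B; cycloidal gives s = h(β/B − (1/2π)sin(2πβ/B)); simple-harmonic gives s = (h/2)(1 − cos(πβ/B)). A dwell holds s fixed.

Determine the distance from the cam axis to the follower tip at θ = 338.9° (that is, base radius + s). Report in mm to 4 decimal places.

seg 1 [0°–125°] dwell: s stays 0.0000
seg 2 [125°–277.4°] cycloidal, h=18: full span → s += 18 → s = 18.0000
seg 3 [277.4°–330.2°] dwell: s stays 18.0000
seg 4 [330.2°–360°] simple-harmonic, h=-8: θ=338.9° here. β=8.7, B=29.8. -8/2·(1 − cos(π·0.2919)) = -1.5677 → s = 16.4323
radial distance = base radius + s = 35 + 16.4323 = 51.4323

51.4323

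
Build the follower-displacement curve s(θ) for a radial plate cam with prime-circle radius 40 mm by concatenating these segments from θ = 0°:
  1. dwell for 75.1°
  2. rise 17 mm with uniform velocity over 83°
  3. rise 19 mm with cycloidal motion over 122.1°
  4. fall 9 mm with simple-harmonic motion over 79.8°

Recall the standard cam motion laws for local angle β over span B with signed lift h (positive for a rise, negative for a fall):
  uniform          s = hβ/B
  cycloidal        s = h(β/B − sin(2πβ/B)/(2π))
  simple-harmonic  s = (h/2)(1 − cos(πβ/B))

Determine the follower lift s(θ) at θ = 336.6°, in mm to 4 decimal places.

seg 1 [0°–75.1°] dwell: s stays 0.0000
seg 2 [75.1°–158.1°] uniform, h=17: full span → s += 17 → s = 17.0000
seg 3 [158.1°–280.2°] cycloidal, h=19: full span → s += 19 → s = 36.0000
seg 4 [280.2°–360°] simple-harmonic, h=-9: θ=336.6° here. β=56.4, B=79.8. -9/2·(1 − cos(π·0.7068)) = -7.2218 → s = 28.7782

28.7782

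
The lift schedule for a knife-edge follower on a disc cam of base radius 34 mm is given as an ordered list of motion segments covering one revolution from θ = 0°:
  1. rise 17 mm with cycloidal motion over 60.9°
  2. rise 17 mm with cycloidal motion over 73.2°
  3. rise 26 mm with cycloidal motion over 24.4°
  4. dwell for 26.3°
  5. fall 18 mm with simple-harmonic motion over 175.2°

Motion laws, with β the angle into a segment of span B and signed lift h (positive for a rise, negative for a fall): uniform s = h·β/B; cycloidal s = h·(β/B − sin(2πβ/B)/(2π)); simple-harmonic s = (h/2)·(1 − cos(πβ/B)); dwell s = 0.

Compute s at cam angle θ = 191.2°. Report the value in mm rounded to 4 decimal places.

seg 1 [0°–60.9°] cycloidal, h=17: full span → s += 17 → s = 17.0000
seg 2 [60.9°–134.1°] cycloidal, h=17: full span → s += 17 → s = 34.0000
seg 3 [134.1°–158.5°] cycloidal, h=26: full span → s += 26 → s = 60.0000
seg 4 [158.5°–184.8°] dwell: s stays 60.0000
seg 5 [184.8°–360°] simple-harmonic, h=-18: θ=191.2° here. β=6.4, B=175.2. -18/2·(1 − cos(π·0.0365)) = -0.0592 → s = 59.9408

59.9408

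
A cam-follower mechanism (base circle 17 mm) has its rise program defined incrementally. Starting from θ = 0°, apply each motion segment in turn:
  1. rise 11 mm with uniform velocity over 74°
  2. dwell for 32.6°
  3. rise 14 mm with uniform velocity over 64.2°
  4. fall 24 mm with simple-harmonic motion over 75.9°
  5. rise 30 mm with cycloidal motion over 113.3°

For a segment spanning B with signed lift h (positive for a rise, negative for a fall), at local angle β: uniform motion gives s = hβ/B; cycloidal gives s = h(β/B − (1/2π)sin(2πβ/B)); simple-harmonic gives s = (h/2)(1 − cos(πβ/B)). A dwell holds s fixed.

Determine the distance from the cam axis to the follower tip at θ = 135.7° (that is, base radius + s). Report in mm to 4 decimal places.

seg 1 [0°–74°] uniform, h=11: full span → s += 11 → s = 11.0000
seg 2 [74°–106.6°] dwell: s stays 11.0000
seg 3 [106.6°–170.8°] uniform, h=14: θ=135.7° here. β=29.1, B=64.2. 14·29.1/64.2 = 6.3458 → s = 17.3458
radial distance = base radius + s = 17 + 17.3458 = 34.3458

34.3458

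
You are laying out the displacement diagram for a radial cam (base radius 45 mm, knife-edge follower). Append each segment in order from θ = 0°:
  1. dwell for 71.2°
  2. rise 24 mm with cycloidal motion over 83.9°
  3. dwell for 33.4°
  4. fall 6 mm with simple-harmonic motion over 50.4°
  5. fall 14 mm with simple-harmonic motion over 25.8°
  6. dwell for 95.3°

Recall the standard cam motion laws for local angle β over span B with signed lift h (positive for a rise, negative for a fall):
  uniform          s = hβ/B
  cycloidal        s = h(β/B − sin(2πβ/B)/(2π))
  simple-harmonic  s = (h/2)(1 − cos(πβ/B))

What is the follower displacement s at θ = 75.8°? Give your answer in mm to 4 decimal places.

seg 1 [0°–71.2°] dwell: s stays 0.0000
seg 2 [71.2°–155.1°] cycloidal, h=24: θ=75.8° here. β=4.6, B=83.9. 24·(0.0548 − sin(2π·0.0548)/(2π)) = 0.0259 → s = 0.0259

0.0259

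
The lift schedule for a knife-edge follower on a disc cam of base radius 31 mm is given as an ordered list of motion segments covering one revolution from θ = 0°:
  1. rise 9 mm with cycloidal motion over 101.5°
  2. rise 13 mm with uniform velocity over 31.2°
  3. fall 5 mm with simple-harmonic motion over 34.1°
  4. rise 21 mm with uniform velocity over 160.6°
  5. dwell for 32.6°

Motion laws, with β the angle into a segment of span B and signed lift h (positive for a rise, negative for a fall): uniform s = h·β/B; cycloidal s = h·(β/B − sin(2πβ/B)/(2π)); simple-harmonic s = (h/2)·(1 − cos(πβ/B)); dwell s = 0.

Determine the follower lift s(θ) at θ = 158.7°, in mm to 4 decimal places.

seg 1 [0°–101.5°] cycloidal, h=9: full span → s += 9 → s = 9.0000
seg 2 [101.5°–132.7°] uniform, h=13: full span → s += 13 → s = 22.0000
seg 3 [132.7°–166.8°] simple-harmonic, h=-5: θ=158.7° here. β=26, B=34.1. -5/2·(1 − cos(π·0.7625)) = -4.3356 → s = 17.6644

17.6644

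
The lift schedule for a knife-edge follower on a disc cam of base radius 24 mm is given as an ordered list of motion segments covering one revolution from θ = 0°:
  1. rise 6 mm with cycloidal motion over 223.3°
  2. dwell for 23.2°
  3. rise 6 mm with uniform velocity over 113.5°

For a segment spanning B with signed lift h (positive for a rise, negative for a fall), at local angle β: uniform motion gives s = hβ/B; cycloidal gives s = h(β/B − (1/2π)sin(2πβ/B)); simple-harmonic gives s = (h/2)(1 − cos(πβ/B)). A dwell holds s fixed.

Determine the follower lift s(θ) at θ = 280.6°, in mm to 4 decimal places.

seg 1 [0°–223.3°] cycloidal, h=6: full span → s += 6 → s = 6.0000
seg 2 [223.3°–246.5°] dwell: s stays 6.0000
seg 3 [246.5°–360°] uniform, h=6: θ=280.6° here. β=34.1, B=113.5. 6·34.1/113.5 = 1.8026 → s = 7.8026

7.8026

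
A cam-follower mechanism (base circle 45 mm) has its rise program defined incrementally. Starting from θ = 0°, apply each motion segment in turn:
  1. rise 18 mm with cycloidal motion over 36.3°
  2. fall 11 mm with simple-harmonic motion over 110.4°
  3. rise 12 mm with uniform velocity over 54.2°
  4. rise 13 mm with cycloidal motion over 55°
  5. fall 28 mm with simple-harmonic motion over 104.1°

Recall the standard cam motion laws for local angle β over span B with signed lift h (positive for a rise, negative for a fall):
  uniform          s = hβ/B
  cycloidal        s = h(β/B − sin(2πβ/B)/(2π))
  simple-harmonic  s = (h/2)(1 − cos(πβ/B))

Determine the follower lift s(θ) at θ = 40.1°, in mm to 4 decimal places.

seg 1 [0°–36.3°] cycloidal, h=18: full span → s += 18 → s = 18.0000
seg 2 [36.3°–146.7°] simple-harmonic, h=-11: θ=40.1° here. β=3.8, B=110.4. -11/2·(1 − cos(π·0.0344)) = -0.0321 → s = 17.9679

17.9679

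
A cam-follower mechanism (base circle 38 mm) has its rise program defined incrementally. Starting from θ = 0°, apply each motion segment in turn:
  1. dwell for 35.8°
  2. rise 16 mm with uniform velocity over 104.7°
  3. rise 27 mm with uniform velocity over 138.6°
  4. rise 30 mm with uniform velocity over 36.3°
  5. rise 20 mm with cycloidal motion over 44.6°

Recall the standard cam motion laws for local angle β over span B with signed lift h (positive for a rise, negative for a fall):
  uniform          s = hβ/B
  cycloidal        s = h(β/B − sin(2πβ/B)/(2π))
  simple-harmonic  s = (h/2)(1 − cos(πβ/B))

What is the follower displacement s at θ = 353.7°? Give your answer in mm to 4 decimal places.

seg 1 [0°–35.8°] dwell: s stays 0.0000
seg 2 [35.8°–140.5°] uniform, h=16: full span → s += 16 → s = 16.0000
seg 3 [140.5°–279.1°] uniform, h=27: full span → s += 27 → s = 43.0000
seg 4 [279.1°–315.4°] uniform, h=30: full span → s += 30 → s = 73.0000
seg 5 [315.4°–360°] cycloidal, h=20: θ=353.7° here. β=38.3, B=44.6. 20·(0.8587 − sin(2π·0.8587)/(2π)) = 19.6434 → s = 92.6434

92.6434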